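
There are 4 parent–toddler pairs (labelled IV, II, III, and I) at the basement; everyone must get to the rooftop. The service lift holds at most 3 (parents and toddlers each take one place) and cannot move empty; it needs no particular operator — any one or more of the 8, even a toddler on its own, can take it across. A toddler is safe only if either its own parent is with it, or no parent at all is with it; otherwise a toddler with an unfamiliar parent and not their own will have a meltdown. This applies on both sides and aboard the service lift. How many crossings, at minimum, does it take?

9

Counting alone: each trip to the rooftop takes at most 3 across and each return brings at least 1 back, so after t trips out (and t−1 returns) at most 3t − (t−1) of the 8 are across; that first reaches 8 at t = 4, so at least 7 crossings are needed.
The safety rule pushes this higher. Following every safe sequence of crossings, the most of the 8 that can be at the rooftop as the service lift arrives there on crossing 7 is 7 — never all 8.
So no plan with fewer than 9 crossings exists, and this one achieves 9:
1. parent IV and toddler IV cross → the rooftop.
2. parent IV crosses ← the basement.
3. parent II, parent IV, and toddler II cross → the rooftop.
4. parent IV and toddler IV cross ← the basement.
5. parent I, parent III, and parent IV cross → the rooftop.
6. toddler II crosses ← the basement.
7. toddler II and toddler IV cross → the rooftop.
8. toddler IV crosses ← the basement.
9. toddler I, toddler III, and toddler IV cross → the rooftop.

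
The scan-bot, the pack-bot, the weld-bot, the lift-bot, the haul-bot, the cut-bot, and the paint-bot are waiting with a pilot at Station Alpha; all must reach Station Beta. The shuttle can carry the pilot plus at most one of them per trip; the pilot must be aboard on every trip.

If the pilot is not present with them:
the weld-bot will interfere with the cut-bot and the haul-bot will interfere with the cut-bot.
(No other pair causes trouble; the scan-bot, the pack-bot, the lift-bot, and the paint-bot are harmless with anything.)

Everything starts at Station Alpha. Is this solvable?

1. Pilot goes to Station Beta with the cut-bot.  [Station Alpha: the haul-bot, the lift-bot, the pack-bot, the paint-bot, the scan-bot, the weld-bot | Station Beta: the cut-bot]
2. Pilot goes back to Station Alpha alone.  [Station Alpha: the haul-bot, the lift-bot, the pack-bot, the paint-bot, the scan-bot, the weld-bot | Station Beta: the cut-bot]
3. Pilot goes to Station Beta with the scan-bot.  [Station Alpha: the haul-bot, the lift-bot, the pack-bot, the paint-bot, the weld-bot | Station Beta: the cut-bot, the scan-bot]
4. Pilot goes back to Station Alpha alone.  [Station Alpha: the haul-bot, the lift-bot, the pack-bot, the paint-bot, the weld-bot | Station Beta: the cut-bot, the scan-bot]
5. Pilot goes to Station Beta with the pack-bot.  [Station Alpha: the haul-bot, the lift-bot, the paint-bot, the weld-bot | Station Beta: the cut-bot, the pack-bot, the scan-bot]
6. Pilot goes back to Station Alpha alone.  [Station Alpha: the haul-bot, the lift-bot, the paint-bot, the weld-bot | Station Beta: the cut-bot, the pack-bot, the scan-bot]
7. Pilot goes to Station Beta with the weld-bot.  [Station Alpha: the haul-bot, the lift-bot, the paint-bot | Station Beta: the cut-bot, the pack-bot, the scan-bot, the weld-bot]
8. Pilot goes back to Station Alpha with the cut-bot.  [Station Alpha: the cut-bot, the haul-bot, the lift-bot, the paint-bot | Station Beta: the pack-bot, the scan-bot, the weld-bot]
9. Pilot goes to Station Beta with the haul-bot.  [Station Alpha: the cut-bot, the lift-bot, the paint-bot | Station Beta: the haul-bot, the pack-bot, the scan-bot, the weld-bot]
10. Pilot goes back to Station Alpha alone.  [Station Alpha: the cut-bot, the lift-bot, the paint-bot | Station Beta: the haul-bot, the pack-bot, the scan-bot, the weld-bot]
11. Pilot goes to Station Beta with the lift-bot.  [Station Alpha: the cut-bot, the paint-bot | Station Beta: the haul-bot, the lift-bot, the pack-bot, the scan-bot, the weld-bot]
12. Pilot goes back to Station Alpha alone.  [Station Alpha: the cut-bot, the paint-bot | Station Beta: the haul-bot, the lift-bot, the pack-bot, the scan-bot, the weld-bot]
13. Pilot goes to Station Beta with the paint-bot.  [Station Alpha: the cut-bot | Station Beta: the haul-bot, the lift-bot, the pack-bot, the paint-bot, the scan-bot, the weld-bot]
14. Pilot goes back to Station Alpha alone.  [Station Alpha: the cut-bot | Station Beta: the haul-bot, the lift-bot, the pack-bot, the paint-bot, the scan-bot, the weld-bot]
15. Pilot goes to Station Beta with the cut-bot.  [Station Alpha: — | Station Beta: the cut-bot, the haul-bot, the lift-bot, the pack-bot, the paint-bot, the scan-bot, the weld-bot]

Yes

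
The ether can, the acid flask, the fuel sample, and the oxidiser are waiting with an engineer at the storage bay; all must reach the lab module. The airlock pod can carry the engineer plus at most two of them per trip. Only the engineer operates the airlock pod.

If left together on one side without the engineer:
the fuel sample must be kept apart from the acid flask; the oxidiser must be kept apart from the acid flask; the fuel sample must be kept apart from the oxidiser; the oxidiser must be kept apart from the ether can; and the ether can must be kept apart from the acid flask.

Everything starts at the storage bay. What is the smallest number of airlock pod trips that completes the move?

Counting alone: the engineer can take at most 2 across per trip to the lab module, so moving all 4 needs at least 2 loaded trips out, with a return between consecutive ones — at least 3 crossings.
The safety rule pushes this higher. Following every safe sequence of crossings, the most of the 4 that can be at the lab module as the airlock pod arrives there on crossing 3 is 3 — never all 4.
So no plan with fewer than 5 crossings exists, and this one achieves 5:
1. Engineer goes to the lab module with the acid flask and the oxidiser.  [the storage bay: the ether can, the fuel sample | the lab module: the acid flask, the oxidiser]
2. Engineer goes back to the storage bay with the acid flask.  [the storage bay: the acid flask, the ether can, the fuel sample | the lab module: the oxidiser]
3. Engineer goes to the lab module with the ether can and the fuel sample.  [the storage bay: the acid flask | the lab module: the ether can, the fuel sample, the oxidiser]
4. Engineer goes back to the storage bay with the oxidiser.  [the storage bay: the acid flask, the oxidiser | the lab module: the ether can, the fuel sample]
5. Engineer goes to the lab module with the acid flask and the oxidiser.  [the storage bay: — | the lab module: the acid flask, the ether can, the fuel sample, the oxidiser]

5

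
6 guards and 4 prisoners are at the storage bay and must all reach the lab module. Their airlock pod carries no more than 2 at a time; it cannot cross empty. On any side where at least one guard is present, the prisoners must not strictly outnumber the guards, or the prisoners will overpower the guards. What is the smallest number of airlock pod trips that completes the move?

Counting alone: each trip to the lab module takes at most 2 across and each return brings at least 1 back, so after t trips out (and t−1 returns) at most 2t − (t−1) of the 10 are across; that first reaches 10 at t = 9, so at least 17 crossings are needed.
The plan below uses exactly 17 crossings, so it is optimal:
1. 2 prisoners → the lab module.  (the storage bay: 6G 2P; the lab module: 0G 2P)
2. 1 prisoner ← the storage bay.  (the storage bay: 6G 3P; the lab module: 0G 1P)
3. 2 prisoners → the lab module.  (the storage bay: 6G 1P; the lab module: 0G 3P)
4. 1 prisoner ← the storage bay.  (the storage bay: 6G 2P; the lab module: 0G 2P)
5. 2 guards → the lab module.  (the storage bay: 4G 2P; the lab module: 2G 2P)
6. 1 prisoner ← the storage bay.  (the storage bay: 4G 3P; the lab module: 2G 1P)
7. 1 guard and 1 prisoner → the lab module.  (the storage bay: 3G 2P; the lab module: 3G 2P)
8. 1 prisoner ← the storage bay.  (the storage bay: 3G 3P; the lab module: 3G 1P)
9. 2 prisoners → the lab module.  (the storage bay: 3G 1P; the lab module: 3G 3P)
10. 1 prisoner ← the storage bay.  (the storage bay: 3G 2P; the lab module: 3G 2P)
11. 1 guard and 1 prisoner → the lab module.  (the storage bay: 2G 1P; the lab module: 4G 3P)
12. 1 prisoner ← the storage bay.  (the storage bay: 2G 2P; the lab module: 4G 2P)
13. 2 prisoners → the lab module.  (the storage bay: 2G 0P; the lab module: 4G 4P)
14. 1 prisoner ← the storage bay.  (the storage bay: 2G 1P; the lab module: 4G 3P)
15. 1 guard and 1 prisoner → the lab module.  (the storage bay: 1G 0P; the lab module: 5G 4P)
16. 1 prisoner ← the storage bay.  (the storage bay: 1G 1P; the lab module: 5G 3P)
17. 1 guard and 1 prisoner → the lab module.  (the storage bay: 0G 0P; the lab module: 6G 4P)

17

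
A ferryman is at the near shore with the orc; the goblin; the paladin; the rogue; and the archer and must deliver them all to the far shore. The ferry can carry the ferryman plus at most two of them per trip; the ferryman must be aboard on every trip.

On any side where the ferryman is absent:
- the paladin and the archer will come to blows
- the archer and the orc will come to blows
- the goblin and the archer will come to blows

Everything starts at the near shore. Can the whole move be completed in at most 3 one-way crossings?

Counting alone: the ferryman can take at most 2 across per trip to the far shore, so moving all 5 needs at least 3 loaded trips out, with a return between consecutive ones — at least 5 crossings.
Since 3 < 5, 3 crossings cannot be enough. (The shortest complete plan in fact takes 5:)
1. Ferryman goes to the far shore with the archer and the orc.  [the near shore: the goblin, the paladin, the rogue | the far shore: the archer, the orc]
2. Ferryman goes back to the near shore with the archer.  [the near shore: the archer, the goblin, the paladin, the rogue | the far shore: the orc]
3. Ferryman goes to the far shore with the goblin and the paladin.  [the near shore: the archer, the rogue | the far shore: the goblin, the orc, the paladin]
4. Ferryman goes back to the near shore alone.  [the near shore: the archer, the rogue | the far shore: the goblin, the orc, the paladin]
5. Ferryman goes to the far shore with the archer and the rogue.  [the near shore: — | the far shore: the archer, the goblin, the orc, the paladin, the rogue]

No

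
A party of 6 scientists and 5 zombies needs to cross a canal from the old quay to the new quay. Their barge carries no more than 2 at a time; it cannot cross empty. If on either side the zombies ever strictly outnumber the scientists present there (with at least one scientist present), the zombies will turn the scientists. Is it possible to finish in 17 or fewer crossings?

Counting alone: each trip to the new quay takes at most 2 across and each return brings at least 1 back, so after t trips out (and t−1 returns) at most 2t − (t−1) of the 11 are across; that first reaches 11 at t = 10, so at least 19 crossings are needed.
Since 17 < 19, 17 crossings cannot be enough. (The shortest complete plan in fact takes 19:)
1. 2 zombies → the new quay.  (the old quay: 6S 3Z; the new quay: 0S 2Z)
2. 1 zombie ← the old quay.  (the old quay: 6S 4Z; the new quay: 0S 1Z)
3. 2 zombies → the new quay.  (the old quay: 6S 2Z; the new quay: 0S 3Z)
4. 1 zombie ← the old quay.  (the old quay: 6S 3Z; the new quay: 0S 2Z)
5. 2 scientists → the new quay.  (the old quay: 4S 3Z; the new quay: 2S 2Z)
6. 1 zombie ← the old quay.  (the old quay: 4S 4Z; the new quay: 2S 1Z)
7. 1 scientist and 1 zombie → the new quay.  (the old quay: 3S 3Z; the new quay: 3S 2Z)
8. 1 scientist ← the old quay.  (the old quay: 4S 3Z; the new quay: 2S 2Z)
9. 1 scientist and 1 zombie → the new quay.  (the old quay: 3S 2Z; the new quay: 3S 3Z)
10. 1 zombie ← the old quay.  (the old quay: 3S 3Z; the new quay: 3S 2Z)
11. 1 scientist and 1 zombie → the new quay.  (the old quay: 2S 2Z; the new quay: 4S 3Z)
12. 1 scientist ← the old quay.  (the old quay: 3S 2Z; the new quay: 3S 3Z)
13. 1 scientist and 1 zombie → the new quay.  (the old quay: 2S 1Z; the new quay: 4S 4Z)
14. 1 zombie ← the old quay.  (the old quay: 2S 2Z; the new quay: 4S 3Z)
15. 1 scientist and 1 zombie → the new quay.  (the old quay: 1S 1Z; the new quay: 5S 4Z)
16. 1 scientist ← the old quay.  (the old quay: 2S 1Z; the new quay: 4S 4Z)
17. 1 scientist and 1 zombie → the new quay.  (the old quay: 1S 0Z; the new quay: 5S 5Z)
18. 1 zombie ← the old quay.  (the old quay: 1S 1Z; the new quay: 5S 4Z)
19. 1 scientist and 1 zombie → the new quay.  (the old quay: 0S 0Z; the new quay: 6S 5Z)

No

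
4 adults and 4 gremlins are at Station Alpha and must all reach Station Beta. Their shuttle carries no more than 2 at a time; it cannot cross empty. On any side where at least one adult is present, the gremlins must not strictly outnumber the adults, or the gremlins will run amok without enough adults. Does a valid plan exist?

Following every safe sequence of crossings from the start, the most of the 8 that can be at Station Beta as the shuttle arrives there on crossings 1, 3, 5 is 2, 3, 4 respectively; the best ever achieved is 4 of 8.
From crossing 7 on, no configuration arises that was not already reachable earlier: only 11 distinct safe configurations (who is on which side, and where the shuttle is) can ever be reached, none of them has everyone across, and every continuation just revisits them. They are: 0 adults + 0 gremlins across (shuttle back at the start); 0 adults + 1 gremlin across (shuttle there); 0 adults + 1 gremlin across (shuttle back at the start); 0 adults + 2 gremlins across (shuttle there); 0 adults + 2 gremlins across (shuttle back at the start); 0 adults + 3 gremlins across (shuttle there); 0 adults + 3 gremlins across (shuttle back at the start); 0 adults + 4 gremlins across (shuttle there); 1 adult + 1 gremlin across (shuttle there); 1 adult + 1 gremlin across (shuttle back at the start); 2 adults + 2 gremlins across (shuttle there). So no valid plan exists.

No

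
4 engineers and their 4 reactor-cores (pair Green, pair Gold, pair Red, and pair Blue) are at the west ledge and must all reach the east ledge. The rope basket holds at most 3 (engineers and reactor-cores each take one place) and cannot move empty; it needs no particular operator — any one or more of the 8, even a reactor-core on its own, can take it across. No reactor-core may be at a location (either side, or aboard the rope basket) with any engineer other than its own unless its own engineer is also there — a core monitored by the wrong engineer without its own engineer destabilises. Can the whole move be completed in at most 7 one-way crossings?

No

Counting alone: each trip to the east ledge takes at most 3 across and each return brings at least 1 back, so after t trips out (and t−1 returns) at most 3t − (t−1) of the 8 are across; that first reaches 8 at t = 4, so at least 7 crossings are needed.
The safety rule pushes this higher. Following every safe sequence of crossings, the most of the 8 that can be at the east ledge as the rope basket arrives there on crossing 7 is 7 — never all 8.
So the move cannot be finished within 7 crossings. (The shortest complete plan takes 9:)
1. engineer Green and reactor-core Green cross → the east ledge.
2. engineer Green crosses ← the west ledge.
3. engineer Gold, engineer Green, and reactor-core Gold cross → the east ledge.
4. engineer Green and reactor-core Green cross ← the west ledge.
5. engineer Blue, engineer Green, and engineer Red cross → the east ledge.
6. reactor-core Gold crosses ← the west ledge.
7. reactor-core Gold and reactor-core Green cross → the east ledge.
8. reactor-core Green crosses ← the west ledge.
9. reactor-core Blue, reactor-core Green, and reactor-core Red cross → the east ledge.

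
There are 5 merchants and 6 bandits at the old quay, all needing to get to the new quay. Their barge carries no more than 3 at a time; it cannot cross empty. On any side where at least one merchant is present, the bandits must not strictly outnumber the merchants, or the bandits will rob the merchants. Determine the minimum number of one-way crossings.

impossible

The bandits already outnumber the merchants at the old quay before anyone moves, so the starting position itself is disallowed.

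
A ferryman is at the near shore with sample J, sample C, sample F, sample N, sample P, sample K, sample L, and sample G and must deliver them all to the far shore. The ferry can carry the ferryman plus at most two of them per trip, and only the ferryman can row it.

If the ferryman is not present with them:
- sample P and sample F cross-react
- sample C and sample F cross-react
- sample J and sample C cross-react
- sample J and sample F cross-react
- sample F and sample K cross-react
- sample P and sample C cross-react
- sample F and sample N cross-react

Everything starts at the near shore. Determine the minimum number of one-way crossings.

13

Counting alone: the ferryman can take at most 2 across per trip to the far shore, so moving all 8 needs at least 4 loaded trips out, with a return between consecutive ones — at least 7 crossings.
The safety rule pushes this higher. Following every safe sequence of crossings, the most of the 8 that can be at the far shore as the ferry arrives there on crossings 7, 9, 11 is 5, 6, 7 respectively — never all 8.
So no plan with fewer than 13 crossings exists, and this one achieves 13:
1. Ferryman goes to the far shore with sample C and sample F.
2. Ferryman goes back to the near shore with sample C.
3. Ferryman goes to the far shore with sample J and sample P.
4. Ferryman goes back to the near shore with sample F.
5. Ferryman goes to the far shore with sample F and sample N.
6. Ferryman goes back to the near shore with sample F.
7. Ferryman goes to the far shore with sample C and sample K.
8. Ferryman goes back to the near shore with sample C.
9. Ferryman goes to the far shore with sample C and sample L.
10. Ferryman goes back to the near shore with sample C.
11. Ferryman goes to the far shore with sample C and sample G.
12. Ferryman goes back to the near shore with sample C.
13. Ferryman goes to the far shore with sample C and sample F.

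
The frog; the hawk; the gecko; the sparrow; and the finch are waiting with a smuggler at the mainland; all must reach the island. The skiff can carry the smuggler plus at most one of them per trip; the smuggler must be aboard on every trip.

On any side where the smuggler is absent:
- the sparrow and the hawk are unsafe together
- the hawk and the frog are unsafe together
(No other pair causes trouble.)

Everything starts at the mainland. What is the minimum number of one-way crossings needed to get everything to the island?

Counting alone: the smuggler can take at most 1 across per trip to the island, so moving all 5 needs at least 5 loaded trips out, with a return between consecutive ones — at least 9 crossings.
The safety rule pushes this higher. Following every safe sequence of crossings, the most of the 5 that can be at the island as the skiff arrives there on crossing 9 is 4 — never all 5.
So no plan with fewer than 11 crossings exists, and this one achieves 11:
1. Smuggler goes to the island with the hawk.  [the mainland: the finch, the frog, the gecko, the sparrow | the island: the hawk]
2. Smuggler goes back to the mainland alone.  [the mainland: the finch, the frog, the gecko, the sparrow | the island: the hawk]
3. Smuggler goes to the island with the frog.  [the mainland: the finch, the gecko, the sparrow | the island: the frog, the hawk]
4. Smuggler goes back to the mainland with the hawk.  [the mainland: the finch, the gecko, the hawk, the sparrow | the island: the frog]
5. Smuggler goes to the island with the sparrow.  [the mainland: the finch, the gecko, the hawk | the island: the frog, the sparrow]
6. Smuggler goes back to the mainland alone.  [the mainland: the finch, the gecko, the hawk | the island: the frog, the sparrow]
7. Smuggler goes to the island with the gecko.  [the mainland: the finch, the hawk | the island: the frog, the gecko, the sparrow]
8. Smuggler goes back to the mainland alone.  [the mainland: the finch, the hawk | the island: the frog, the gecko, the sparrow]
9. Smuggler goes to the island with the finch.  [the mainland: the hawk | the island: the finch, the frog, the gecko, the sparrow]
10. Smuggler goes back to the mainland alone.  [the mainland: the hawk | the island: the finch, the frog, the gecko, the sparrow]
11. Smuggler goes to the island with the hawk.  [the mainland: — | the island: the finch, the frog, the gecko, the hawk, the sparrow]

11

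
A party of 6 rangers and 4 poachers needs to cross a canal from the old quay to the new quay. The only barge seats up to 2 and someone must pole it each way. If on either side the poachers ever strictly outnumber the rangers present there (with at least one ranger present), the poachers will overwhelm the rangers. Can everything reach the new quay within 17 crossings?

Yes — this plan uses 17 crossings (≤ 17):
1. 2 poachers → the new quay.  (the old quay: 6R 2P; the new quay: 0R 2P)
2. 1 poacher ← the old quay.  (the old quay: 6R 3P; the new quay: 0R 1P)
3. 2 poachers → the new quay.  (the old quay: 6R 1P; the new quay: 0R 3P)
4. 1 poacher ← the old quay.  (the old quay: 6R 2P; the new quay: 0R 2P)
5. 2 rangers → the new quay.  (the old quay: 4R 2P; the new quay: 2R 2P)
6. 1 poacher ← the old quay.  (the old quay: 4R 3P; the new quay: 2R 1P)
7. 1 ranger and 1 poacher → the new quay.  (the old quay: 3R 2P; the new quay: 3R 2P)
8. 1 poacher ← the old quay.  (the old quay: 3R 3P; the new quay: 3R 1P)
9. 2 poachers → the new quay.  (the old quay: 3R 1P; the new quay: 3R 3P)
10. 1 poacher ← the old quay.  (the old quay: 3R 2P; the new quay: 3R 2P)
11. 1 ranger and 1 poacher → the new quay.  (the old quay: 2R 1P; the new quay: 4R 3P)
12. 1 poacher ← the old quay.  (the old quay: 2R 2P; the new quay: 4R 2P)
13. 2 poachers → the new quay.  (the old quay: 2R 0P; the new quay: 4R 4P)
14. 1 poacher ← the old quay.  (the old quay: 2R 1P; the new quay: 4R 3P)
15. 1 ranger and 1 poacher → the new quay.  (the old quay: 1R 0P; the new quay: 5R 4P)
16. 1 poacher ← the old quay.  (the old quay: 1R 1P; the new quay: 5R 3P)
17. 1 ranger and 1 poacher → the new quay.  (the old quay: 0R 0P; the new quay: 6R 4P)

Yes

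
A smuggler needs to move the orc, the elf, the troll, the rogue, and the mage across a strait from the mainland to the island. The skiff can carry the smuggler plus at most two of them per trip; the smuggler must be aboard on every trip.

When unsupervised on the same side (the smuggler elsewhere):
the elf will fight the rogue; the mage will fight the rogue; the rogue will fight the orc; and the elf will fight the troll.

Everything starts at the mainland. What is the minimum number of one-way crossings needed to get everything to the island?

Counting alone: the smuggler can take at most 2 across per trip to the island, so moving all 5 needs at least 3 loaded trips out, with a return between consecutive ones — at least 5 crossings.
The plan below uses exactly 5 crossings, so it is optimal:
1. Smuggler goes to the island with the elf and the rogue.  [the mainland: the mage, the orc, the troll | the island: the elf, the rogue]
2. Smuggler goes back to the mainland with the rogue.  [the mainland: the mage, the orc, the rogue, the troll | the island: the elf]
3. Smuggler goes to the island with the mage and the orc.  [the mainland: the rogue, the troll | the island: the elf, the mage, the orc]
4. Smuggler goes back to the mainland alone.  [the mainland: the rogue, the troll | the island: the elf, the mage, the orc]
5. Smuggler goes to the island with the rogue and the troll.  [the mainland: — | the island: the elf, the mage, the orc, the rogue, the troll]

5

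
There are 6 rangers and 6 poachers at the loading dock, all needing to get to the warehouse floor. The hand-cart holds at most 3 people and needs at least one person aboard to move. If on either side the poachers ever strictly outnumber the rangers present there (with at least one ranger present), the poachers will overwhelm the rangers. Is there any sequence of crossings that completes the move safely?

Following every safe sequence of crossings from the start, the most of the 12 that can be at the warehouse floor as the hand-cart arrives there on crossings 1, 3, 5 is 3, 5, 6 respectively; the best ever achieved is 6 of 12.
From crossing 7 on, no configuration arises that was not already reachable earlier: only 17 distinct safe configurations (who is on which side, and where the hand-cart is) can ever be reached, none of them has everyone across, and every continuation just revisits them. They are: 0 rangers + 0 poachers across (hand-cart back at the start); 0 rangers + 1 poacher across (hand-cart there); 0 rangers + 1 poacher across (hand-cart back at the start); 0 rangers + 2 poachers across (hand-cart there); 0 rangers + 2 poachers across (hand-cart back at the start); 0 rangers + 3 poachers across (hand-cart there); 0 rangers + 3 poachers across (hand-cart back at the start); 0 rangers + 4 poachers across (hand-cart there); 0 rangers + 4 poachers across (hand-cart back at the start); 0 rangers + 5 poachers across (hand-cart there); 0 rangers + 5 poachers across (hand-cart back at the start); 0 rangers + 6 poachers across (hand-cart there); 1 ranger + 1 poacher across (hand-cart there); 1 ranger + 1 poacher across (hand-cart back at the start); 2 rangers + 2 poachers across (hand-cart there); 2 rangers + 2 poachers across (hand-cart back at the start); 3 rangers + 3 poachers across (hand-cart there). So no valid plan exists.

No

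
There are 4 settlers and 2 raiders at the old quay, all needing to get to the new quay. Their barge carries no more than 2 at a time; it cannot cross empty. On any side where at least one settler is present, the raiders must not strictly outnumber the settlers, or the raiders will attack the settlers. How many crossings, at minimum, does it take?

Counting alone: each trip to the new quay takes at most 2 across and each return brings at least 1 back, so after t trips out (and t−1 returns) at most 2t − (t−1) of the 6 are across; that first reaches 6 at t = 5, so at least 9 crossings are needed.
The plan below uses exactly 9 crossings, so it is optimal:
1. 2 raiders → the new quay.  (the old quay: 4S 0R; the new quay: 0S 2R)
2. 1 raider ← the old quay.  (the old quay: 4S 1R; the new quay: 0S 1R)
3. 2 settlers → the new quay.  (the old quay: 2S 1R; the new quay: 2S 1R)
4. 1 raider ← the old quay.  (the old quay: 2S 2R; the new quay: 2S 0R)
5. 2 raiders → the new quay.  (the old quay: 2S 0R; the new quay: 2S 2R)
6. 1 raider ← the old quay.  (the old quay: 2S 1R; the new quay: 2S 1R)
7. 1 settler and 1 raider → the new quay.  (the old quay: 1S 0R; the new quay: 3S 2R)
8. 1 raider ← the old quay.  (the old quay: 1S 1R; the new quay: 3S 1R)
9. 1 settler and 1 raider → the new quay.  (the old quay: 0S 0R; the new quay: 4S 2R)

9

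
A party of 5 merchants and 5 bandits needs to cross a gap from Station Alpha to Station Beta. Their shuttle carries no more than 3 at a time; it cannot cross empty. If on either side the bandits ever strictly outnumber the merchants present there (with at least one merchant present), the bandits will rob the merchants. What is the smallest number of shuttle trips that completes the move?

Counting alone: each trip to Station Beta takes at most 3 across and each return brings at least 1 back, so after t trips out (and t−1 returns) at most 3t − (t−1) of the 10 are across; that first reaches 10 at t = 5, so at least 9 crossings are needed.
The safety rule pushes this higher. Following every safe sequence of crossings, the most of the 10 that can be at Station Beta as the shuttle arrives there on crossing 9 is 9 — never all 10.
So no plan with fewer than 11 crossings exists, and this one achieves 11:
1. 2 bandits → Station Beta.  (Station Alpha: 5M 3B; Station Beta: 0M 2B)
2. 1 bandit ← Station Alpha.  (Station Alpha: 5M 4B; Station Beta: 0M 1B)
3. 3 bandits → Station Beta.  (Station Alpha: 5M 1B; Station Beta: 0M 4B)
4. 1 bandit ← Station Alpha.  (Station Alpha: 5M 2B; Station Beta: 0M 3B)
5. 3 merchants → Station Beta.  (Station Alpha: 2M 2B; Station Beta: 3M 3B)
6. 1 merchant and 1 bandit ← Station Alpha.  (Station Alpha: 3M 3B; Station Beta: 2M 2B)
7. 3 merchants → Station Beta.  (Station Alpha: 0M 3B; Station Beta: 5M 2B)
8. 1 bandit ← Station Alpha.  (Station Alpha: 0M 4B; Station Beta: 5M 1B)
9. 2 bandits → Station Beta.  (Station Alpha: 0M 2B; Station Beta: 5M 3B)
10. 1 bandit ← Station Alpha.  (Station Alpha: 0M 3B; Station Beta: 5M 2B)
11. 3 bandits → Station Beta.  (Station Alpha: 0M 0B; Station Beta: 5M 5B)

11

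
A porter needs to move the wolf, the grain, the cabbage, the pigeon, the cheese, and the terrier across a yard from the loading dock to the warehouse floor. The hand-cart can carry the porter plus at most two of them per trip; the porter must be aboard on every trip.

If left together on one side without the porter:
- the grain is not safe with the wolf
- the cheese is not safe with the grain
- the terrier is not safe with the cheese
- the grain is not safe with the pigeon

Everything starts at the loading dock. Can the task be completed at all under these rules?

Yes

1. Porter goes to the warehouse floor with the cheese and the grain.  [the loading dock: the cabbage, the pigeon, the terrier, the wolf | the warehouse floor: the cheese, the grain]
2. Porter goes back to the loading dock with the grain.  [the loading dock: the cabbage, the grain, the pigeon, the terrier, the wolf | the warehouse floor: the cheese]
3. Porter goes to the warehouse floor with the grain and the wolf.  [the loading dock: the cabbage, the pigeon, the terrier | the warehouse floor: the cheese, the grain, the wolf]
4. Porter goes back to the loading dock with the grain.  [the loading dock: the cabbage, the grain, the pigeon, the terrier | the warehouse floor: the cheese, the wolf]
5. Porter goes to the warehouse floor with the cabbage and the pigeon.  [the loading dock: the grain, the terrier | the warehouse floor: the cabbage, the cheese, the pigeon, the wolf]
6. Porter goes back to the loading dock alone.  [the loading dock: the grain, the terrier | the warehouse floor: the cabbage, the cheese, the pigeon, the wolf]
7. Porter goes to the warehouse floor with the grain and the terrier.  [the loading dock: — | the warehouse floor: the cabbage, the cheese, the grain, the pigeon, the terrier, the wolf]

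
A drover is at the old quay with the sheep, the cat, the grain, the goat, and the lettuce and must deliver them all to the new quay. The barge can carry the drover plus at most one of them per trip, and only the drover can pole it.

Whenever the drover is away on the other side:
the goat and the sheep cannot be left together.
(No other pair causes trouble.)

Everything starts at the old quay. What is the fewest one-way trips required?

9

Counting alone: the drover can take at most 1 across per trip to the new quay, so moving all 5 needs at least 5 loaded trips out, with a return between consecutive ones — at least 9 crossings.
The plan below uses exactly 9 crossings, so it is optimal:
1. Drover goes to the new quay with the sheep.  [the old quay: the cat, the goat, the grain, the lettuce | the new quay: the sheep]
2. Drover goes back to the old quay alone.  [the old quay: the cat, the goat, the grain, the lettuce | the new quay: the sheep]
3. Drover goes to the new quay with the cat.  [the old quay: the goat, the grain, the lettuce | the new quay: the cat, the sheep]
4. Drover goes back to the old quay alone.  [the old quay: the goat, the grain, the lettuce | the new quay: the cat, the sheep]
5. Drover goes to the new quay with the grain.  [the old quay: the goat, the lettuce | the new quay: the cat, the grain, the sheep]
6. Drover goes back to the old quay alone.  [the old quay: the goat, the lettuce | the new quay: the cat, the grain, the sheep]
7. Drover goes to the new quay with the lettuce.  [the old quay: the goat | the new quay: the cat, the grain, the lettuce, the sheep]
8. Drover goes back to the old quay alone.  [the old quay: the goat | the new quay: the cat, the grain, the lettuce, the sheep]
9. Drover goes to the new quay with the goat.  [the old quay: — | the new quay: the cat, the goat, the grain, the lettuce, the sheep]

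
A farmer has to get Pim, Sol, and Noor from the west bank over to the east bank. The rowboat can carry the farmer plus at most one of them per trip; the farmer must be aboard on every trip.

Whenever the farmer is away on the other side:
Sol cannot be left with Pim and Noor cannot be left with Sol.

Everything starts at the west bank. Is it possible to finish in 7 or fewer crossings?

Yes — this plan uses 7 crossings (≤ 7):
1. Farmer goes to the east bank with Sol.  [the west bank: Noor, Pim | the east bank: Sol]
2. Farmer goes back to the west bank alone.  [the west bank: Noor, Pim | the east bank: Sol]
3. Farmer goes to the east bank with Pim.  [the west bank: Noor | the east bank: Pim, Sol]
4. Farmer goes back to the west bank with Sol.  [the west bank: Noor, Sol | the east bank: Pim]
5. Farmer goes to the east bank with Noor.  [the west bank: Sol | the east bank: Noor, Pim]
6. Farmer goes back to the west bank alone.  [the west bank: Sol | the east bank: Noor, Pim]
7. Farmer goes to the east bank with Sol.  [the west bank: — | the east bank: Noor, Pim, Sol]

Yes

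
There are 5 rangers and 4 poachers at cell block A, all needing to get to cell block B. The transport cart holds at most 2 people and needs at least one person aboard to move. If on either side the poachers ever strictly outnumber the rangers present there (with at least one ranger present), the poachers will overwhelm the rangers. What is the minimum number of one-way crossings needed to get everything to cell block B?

15

Counting alone: each trip to cell block B takes at most 2 across and each return brings at least 1 back, so after t trips out (and t−1 returns) at most 2t − (t−1) of the 9 are across; that first reaches 9 at t = 8, so at least 15 crossings are needed.
The plan below uses exactly 15 crossings, so it is optimal:
1. 2 poachers → cell block B.  (cell block A: 5R 2P; cell block B: 0R 2P)
2. 1 poacher ← cell block A.  (cell block A: 5R 3P; cell block B: 0R 1P)
3. 2 poachers → cell block B.  (cell block A: 5R 1P; cell block B: 0R 3P)
4. 1 poacher ← cell block A.  (cell block A: 5R 2P; cell block B: 0R 2P)
5. 2 rangers → cell block B.  (cell block A: 3R 2P; cell block B: 2R 2P)
6. 1 poacher ← cell block A.  (cell block A: 3R 3P; cell block B: 2R 1P)
7. 1 ranger and 1 poacher → cell block B.  (cell block A: 2R 2P; cell block B: 3R 2P)
8. 1 ranger ← cell block A.  (cell block A: 3R 2P; cell block B: 2R 2P)
9. 1 ranger and 1 poacher → cell block B.  (cell block A: 2R 1P; cell block B: 3R 3P)
10. 1 poacher ← cell block A.  (cell block A: 2R 2P; cell block B: 3R 2P)
11. 1 ranger and 1 poacher → cell block B.  (cell block A: 1R 1P; cell block B: 4R 3P)
12. 1 ranger ← cell block A.  (cell block A: 2R 1P; cell block B: 3R 3P)
13. 1 ranger and 1 poacher → cell block B.  (cell block A: 1R 0P; cell block B: 4R 4P)
14. 1 poacher ← cell block A.  (cell block A: 1R 1P; cell block B: 4R 3P)
15. 1 ranger and 1 poacher → cell block B.  (cell block A: 0R 0P; cell block B: 5R 4P)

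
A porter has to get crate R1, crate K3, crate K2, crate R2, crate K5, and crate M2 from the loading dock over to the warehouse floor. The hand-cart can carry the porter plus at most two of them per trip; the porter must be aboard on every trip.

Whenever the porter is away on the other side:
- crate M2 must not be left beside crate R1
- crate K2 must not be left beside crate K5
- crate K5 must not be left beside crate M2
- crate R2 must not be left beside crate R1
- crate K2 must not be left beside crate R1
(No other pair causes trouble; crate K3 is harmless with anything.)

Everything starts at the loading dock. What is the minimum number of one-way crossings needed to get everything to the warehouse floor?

7

Counting alone: the porter can take at most 2 across per trip to the warehouse floor, so moving all 6 needs at least 3 loaded trips out, with a return between consecutive ones — at least 5 crossings.
The safety rule pushes this higher. Following every safe sequence of crossings, the most of the 6 that can be at the warehouse floor as the hand-cart arrives there on crossing 5 is 5 — never all 6.
So no plan with fewer than 7 crossings exists, and this one achieves 7:
1. Porter goes to the warehouse floor with crate K5 and crate R1.  [the loading dock: crate K2, crate K3, crate M2, crate R2 | the warehouse floor: crate K5, crate R1]
2. Porter goes back to the loading dock alone.  [the loading dock: crate K2, crate K3, crate M2, crate R2 | the warehouse floor: crate K5, crate R1]
3. Porter goes to the warehouse floor with crate K2 and crate K3.  [the loading dock: crate M2, crate R2 | the warehouse floor: crate K2, crate K3, crate K5, crate R1]
4. Porter goes back to the loading dock with crate K5 and crate R1.  [the loading dock: crate K5, crate M2, crate R1, crate R2 | the warehouse floor: crate K2, crate K3]
5. Porter goes to the warehouse floor with crate M2 and crate R2.  [the loading dock: crate K5, crate R1 | the warehouse floor: crate K2, crate K3, crate M2, crate R2]
6. Porter goes back to the loading dock alone.  [the loading dock: crate K5, crate R1 | the warehouse floor: crate K2, crate K3, crate M2, crate R2]
7. Porter goes to the warehouse floor with crate K5 and crate R1.  [the loading dock: — | the warehouse floor: crate K2, crate K3, crate K5, crate M2, crate R1, crate R2]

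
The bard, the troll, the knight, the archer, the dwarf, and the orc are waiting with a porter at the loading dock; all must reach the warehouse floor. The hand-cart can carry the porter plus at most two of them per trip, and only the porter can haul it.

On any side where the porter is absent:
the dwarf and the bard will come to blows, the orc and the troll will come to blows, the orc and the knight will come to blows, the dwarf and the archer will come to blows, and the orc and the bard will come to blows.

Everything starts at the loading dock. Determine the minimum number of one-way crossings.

Counting alone: the porter can take at most 2 across per trip to the warehouse floor, so moving all 6 needs at least 3 loaded trips out, with a return between consecutive ones — at least 5 crossings.
The safety rule pushes this higher. Following every safe sequence of crossings, the most of the 6 that can be at the warehouse floor as the hand-cart arrives there on crossing 5 is 5 — never all 6.
So no plan with fewer than 7 crossings exists, and this one achieves 7:
1. Porter goes to the warehouse floor with the dwarf and the orc.
2. Porter goes back to the loading dock alone.
3. Porter goes to the warehouse floor with the bard and the troll.
4. Porter goes back to the loading dock with the dwarf and the orc.
5. Porter goes to the warehouse floor with the archer and the knight.
6. Porter goes back to the loading dock alone.
7. Porter goes to the warehouse floor with the dwarf and the orc.

7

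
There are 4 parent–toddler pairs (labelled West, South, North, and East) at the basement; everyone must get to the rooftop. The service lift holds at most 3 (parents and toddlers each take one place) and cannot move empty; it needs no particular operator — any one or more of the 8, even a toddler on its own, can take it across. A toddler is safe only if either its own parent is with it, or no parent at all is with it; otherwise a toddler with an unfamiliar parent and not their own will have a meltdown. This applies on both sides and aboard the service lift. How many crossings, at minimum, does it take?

Counting alone: each trip to the rooftop takes at most 3 across and each return brings at least 1 back, so after t trips out (and t−1 returns) at most 3t − (t−1) of the 8 are across; that first reaches 8 at t = 4, so at least 7 crossings are needed.
The safety rule pushes this higher. Following every safe sequence of crossings, the most of the 8 that can be at the rooftop as the service lift arrives there on crossing 7 is 7 — never all 8.
So no plan with fewer than 9 crossings exists, and this one achieves 9:
1. parent West and toddler West cross → the rooftop.
2. parent West crosses ← the basement.
3. parent South, parent West, and toddler South cross → the rooftop.
4. parent West and toddler West cross ← the basement.
5. parent East, parent North, and parent West cross → the rooftop.
6. toddler South crosses ← the basement.
7. toddler South and toddler West cross → the rooftop.
8. toddler West crosses ← the basement.
9. toddler East, toddler North, and toddler West cross → the rooftop.

9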